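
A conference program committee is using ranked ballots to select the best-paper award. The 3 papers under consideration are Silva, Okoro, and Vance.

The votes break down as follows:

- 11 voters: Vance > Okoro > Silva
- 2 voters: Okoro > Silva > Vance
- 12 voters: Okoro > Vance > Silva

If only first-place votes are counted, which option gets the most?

Okoro

First-place vote totals:
  Silva: 0
  Okoro: 14
  Vance: 11
Okoro has the most first-place votes.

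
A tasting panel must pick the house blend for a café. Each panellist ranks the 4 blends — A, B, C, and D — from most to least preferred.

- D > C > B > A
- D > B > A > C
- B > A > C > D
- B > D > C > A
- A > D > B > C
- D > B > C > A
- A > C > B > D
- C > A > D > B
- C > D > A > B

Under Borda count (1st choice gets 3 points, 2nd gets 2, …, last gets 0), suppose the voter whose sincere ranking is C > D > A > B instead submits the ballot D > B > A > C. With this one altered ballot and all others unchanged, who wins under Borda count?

D

Borda totals with the altered ballot: A 12, B 15, C 10, D 17.
The winner is unchanged: still D.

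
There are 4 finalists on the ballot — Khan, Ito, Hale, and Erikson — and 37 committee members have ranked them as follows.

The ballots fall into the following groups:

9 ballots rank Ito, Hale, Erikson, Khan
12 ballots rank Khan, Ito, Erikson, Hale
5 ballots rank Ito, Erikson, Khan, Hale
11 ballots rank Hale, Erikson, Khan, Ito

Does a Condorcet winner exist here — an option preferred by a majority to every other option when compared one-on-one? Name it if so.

None — there is no Condorcet winner

Head-to-head results (37 voters total):
Khan vs Ito: Khan wins 23–14.
Khan vs Hale: Hale wins 20–17.
Khan vs Erikson: Erikson wins 25–12.
Ito vs Hale: Ito wins 26–11.
Ito vs Erikson: Ito wins 26–11.
Hale vs Erikson: Hale wins 20–17.
No candidate beats all others: Khan beats Ito beats Hale beats Khan, a majority cycle.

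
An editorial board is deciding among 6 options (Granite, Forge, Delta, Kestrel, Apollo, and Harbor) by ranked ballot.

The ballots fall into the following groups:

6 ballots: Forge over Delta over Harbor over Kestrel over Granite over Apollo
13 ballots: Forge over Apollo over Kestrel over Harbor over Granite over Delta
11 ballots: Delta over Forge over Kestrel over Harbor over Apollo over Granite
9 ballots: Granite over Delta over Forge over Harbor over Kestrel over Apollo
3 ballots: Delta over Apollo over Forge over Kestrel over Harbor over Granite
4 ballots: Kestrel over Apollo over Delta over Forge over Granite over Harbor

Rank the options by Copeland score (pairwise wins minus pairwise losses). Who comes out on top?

Delta

Pairwise results:
  Granite vs Forge: Forge wins 37–9.
  Granite vs Delta: Delta wins 24–22.
  Granite vs Kestrel: Kestrel wins 37–9.
  Granite vs Apollo: Apollo wins 31–15.
  Granite vs Harbor: Harbor wins 33–13.
  Forge vs Delta: Delta wins 27–19.
  Forge vs Kestrel: Forge wins 42–4.
  Forge vs Apollo: Forge wins 39–7.
  Forge vs Harbor: Forge wins 46–0.
  Delta vs Kestrel: Delta wins 29–17.
  Delta vs Apollo: Delta wins 29–17.
  Delta vs Harbor: Delta wins 33–13.
  Kestrel vs Apollo: Kestrel wins 30–16.
  Kestrel vs Harbor: Kestrel wins 31–15.
  Apollo vs Harbor: Harbor wins 26–20.
Copeland scores (wins − losses):
  Granite: 0 − 5 = -5
  Forge: 4 − 1 = 3
  Delta: 5 − 0 = 5
  Kestrel: 3 − 2 = 1
  Apollo: 1 − 4 = -3
  Harbor: 2 − 3 = -1
Delta has the best Copeland score.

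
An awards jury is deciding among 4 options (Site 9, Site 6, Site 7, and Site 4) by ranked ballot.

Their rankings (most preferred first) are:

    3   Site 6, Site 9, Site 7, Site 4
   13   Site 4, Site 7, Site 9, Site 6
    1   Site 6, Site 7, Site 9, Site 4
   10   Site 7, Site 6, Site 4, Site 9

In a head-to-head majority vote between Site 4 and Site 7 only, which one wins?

Site 7

Ballots ranking Site 4 above Site 7: 13.
Ballots ranking Site 7 above Site 4: 3+1+10 = 14.
Site 7 wins the head-to-head, 14–13.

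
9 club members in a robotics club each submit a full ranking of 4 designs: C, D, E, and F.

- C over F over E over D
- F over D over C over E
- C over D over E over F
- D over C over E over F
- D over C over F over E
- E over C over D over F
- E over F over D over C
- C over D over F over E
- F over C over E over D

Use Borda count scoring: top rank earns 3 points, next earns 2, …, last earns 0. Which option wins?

C

Borda scores:
  C: 3 + 1 + 3 + 2 + 2 + 2 + 0 + 3 + 2 = 18
  D: 0 + 2 + 2 + 3 + 3 + 1 + 1 + 2 + 0 = 14
  E: 1 + 0 + 1 + 1 + 0 + 3 + 3 + 0 + 1 = 10
  F: 2 + 3 + 0 + 0 + 1 + 0 + 2 + 1 + 3 = 12
C has the highest total.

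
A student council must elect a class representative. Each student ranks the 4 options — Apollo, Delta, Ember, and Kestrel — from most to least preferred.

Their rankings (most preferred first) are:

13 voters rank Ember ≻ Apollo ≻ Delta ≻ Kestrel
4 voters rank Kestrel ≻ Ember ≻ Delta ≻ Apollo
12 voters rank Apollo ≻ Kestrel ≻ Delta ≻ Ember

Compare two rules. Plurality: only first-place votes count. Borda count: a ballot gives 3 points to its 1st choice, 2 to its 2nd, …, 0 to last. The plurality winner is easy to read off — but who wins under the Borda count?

Apollo

Plurality first-place counts: Apollo 12, Delta 0, Ember 13, Kestrel 4 → Ember.
Borda totals: Apollo 62, Delta 29, Ember 47, Kestrel 36 → Apollo.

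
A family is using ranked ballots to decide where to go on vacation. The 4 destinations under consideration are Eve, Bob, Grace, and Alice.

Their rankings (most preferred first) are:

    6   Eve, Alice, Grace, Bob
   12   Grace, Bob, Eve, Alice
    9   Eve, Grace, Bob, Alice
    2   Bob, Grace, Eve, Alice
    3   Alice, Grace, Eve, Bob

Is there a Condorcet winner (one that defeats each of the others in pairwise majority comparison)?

Yes

Head-to-head results (32 voters total):
Eve vs Bob: Eve wins 18–14.
Eve vs Grace: Grace wins 17–15.
Eve vs Alice: Eve wins 29–3.
Bob vs Grace: Grace wins 30–2.
Bob vs Alice: Bob wins 23–9.
Grace vs Alice: Grace wins 23–9.
Grace beats each rival — Eve (17–15), Bob (30–2), Alice (23–9) — so Grace is the Condorcet winner.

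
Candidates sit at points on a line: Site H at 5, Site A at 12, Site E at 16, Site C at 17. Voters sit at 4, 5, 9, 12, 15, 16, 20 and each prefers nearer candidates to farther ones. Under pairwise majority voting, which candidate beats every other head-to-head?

With single-peaked preferences on a line, the Condorcet winner is the candidate closest to the median voter.
The median voter (position 12) is closest to Site A at 12.
Check: Site A vs Site E — voters closer to Site A: 4 of 7.

Site A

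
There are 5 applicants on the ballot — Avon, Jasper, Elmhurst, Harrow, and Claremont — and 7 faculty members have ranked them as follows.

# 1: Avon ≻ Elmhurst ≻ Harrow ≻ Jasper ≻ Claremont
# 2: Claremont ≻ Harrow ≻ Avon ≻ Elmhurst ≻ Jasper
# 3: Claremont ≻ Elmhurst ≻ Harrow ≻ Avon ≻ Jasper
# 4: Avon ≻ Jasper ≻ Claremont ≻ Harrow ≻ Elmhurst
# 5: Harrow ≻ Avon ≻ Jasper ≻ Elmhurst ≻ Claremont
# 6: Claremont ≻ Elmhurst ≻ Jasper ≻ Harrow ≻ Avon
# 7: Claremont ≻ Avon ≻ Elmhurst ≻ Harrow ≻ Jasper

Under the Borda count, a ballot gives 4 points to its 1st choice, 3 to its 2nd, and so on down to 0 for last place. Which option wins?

Borda scores:
  Avon: 4 + 2 + 1 + 4 + 3 + 0 + 3 = 17
  Jasper: 1 + 0 + 0 + 3 + 2 + 2 + 0 = 8
  Elmhurst: 3 + 1 + 3 + 0 + 1 + 3 + 2 = 13
  Harrow: 2 + 3 + 2 + 1 + 4 + 1 + 1 = 14
  Claremont: 0 + 4 + 4 + 2 + 0 + 4 + 4 = 18
Claremont has the highest total.

Claremont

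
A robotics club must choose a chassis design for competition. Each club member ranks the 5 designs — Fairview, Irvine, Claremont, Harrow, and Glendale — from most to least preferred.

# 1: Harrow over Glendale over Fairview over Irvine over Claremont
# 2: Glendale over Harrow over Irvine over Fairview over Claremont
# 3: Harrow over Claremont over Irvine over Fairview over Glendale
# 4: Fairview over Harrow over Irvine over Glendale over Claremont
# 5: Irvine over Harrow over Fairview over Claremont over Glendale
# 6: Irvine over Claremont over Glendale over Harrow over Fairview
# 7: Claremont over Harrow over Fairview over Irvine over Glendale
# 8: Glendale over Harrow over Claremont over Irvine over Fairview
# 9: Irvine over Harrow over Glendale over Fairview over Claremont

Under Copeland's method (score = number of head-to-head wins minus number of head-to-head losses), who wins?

Pairwise results:
  Fairview vs Irvine: Irvine wins 6–3.
  Fairview vs Claremont: Fairview wins 5–4.
  Fairview vs Harrow: Harrow wins 8–1.
  Fairview vs Glendale: Glendale wins 5–4.
  Irvine vs Claremont: Irvine wins 6–3.
  Irvine vs Harrow: Harrow wins 6–3.
  Irvine vs Glendale: Irvine wins 6–3.
  Claremont vs Harrow: Harrow wins 7–2.
  Claremont vs Glendale: Glendale wins 5–4.
  Harrow vs Glendale: Harrow wins 6–3.
Copeland scores (wins − losses):
  Fairview: 1 − 3 = -2
  Irvine: 3 − 1 = 2
  Claremont: 0 − 4 = -4
  Harrow: 4 − 0 = 4
  Glendale: 2 − 2 = 0
Harrow has the best Copeland score.

Harrow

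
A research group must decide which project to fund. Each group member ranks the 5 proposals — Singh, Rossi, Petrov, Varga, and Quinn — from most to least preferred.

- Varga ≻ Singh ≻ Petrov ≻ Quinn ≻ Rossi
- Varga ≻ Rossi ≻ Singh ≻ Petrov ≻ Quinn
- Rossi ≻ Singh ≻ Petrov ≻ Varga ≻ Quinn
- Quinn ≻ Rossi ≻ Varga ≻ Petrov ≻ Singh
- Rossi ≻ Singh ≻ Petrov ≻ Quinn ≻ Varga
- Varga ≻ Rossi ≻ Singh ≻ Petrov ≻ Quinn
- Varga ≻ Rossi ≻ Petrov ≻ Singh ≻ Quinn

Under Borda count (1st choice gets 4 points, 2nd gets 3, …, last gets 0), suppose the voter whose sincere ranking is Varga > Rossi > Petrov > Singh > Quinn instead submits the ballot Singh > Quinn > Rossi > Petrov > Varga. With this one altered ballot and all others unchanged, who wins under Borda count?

Rossi

Borda totals with the altered ballot: Singh 17, Rossi 19, Petrov 10, Varga 15, Quinn 9.
The winner is unchanged: still Rossi.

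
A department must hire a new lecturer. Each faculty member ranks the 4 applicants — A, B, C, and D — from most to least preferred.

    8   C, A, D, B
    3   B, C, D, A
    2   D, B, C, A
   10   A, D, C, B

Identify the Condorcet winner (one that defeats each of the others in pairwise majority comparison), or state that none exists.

Head-to-head results (23 voters total):
A vs B: A wins 18–5.
A vs C: C wins 13–10.
A vs D: A wins 18–5.
B vs C: C wins 18–5.
B vs D: D wins 20–3.
C vs D: D wins 12–11.
No candidate beats all others: A beats D beats C beats A, a majority cycle.

None — there is no Condorcet winner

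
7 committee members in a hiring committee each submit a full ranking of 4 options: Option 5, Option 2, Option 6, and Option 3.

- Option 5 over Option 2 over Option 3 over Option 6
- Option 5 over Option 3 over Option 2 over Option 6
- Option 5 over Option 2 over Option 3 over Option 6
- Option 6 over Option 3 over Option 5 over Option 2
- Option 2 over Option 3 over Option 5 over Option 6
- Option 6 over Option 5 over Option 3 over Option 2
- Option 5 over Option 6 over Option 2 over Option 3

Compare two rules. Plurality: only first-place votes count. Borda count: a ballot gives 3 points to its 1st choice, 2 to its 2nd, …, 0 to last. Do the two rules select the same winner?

Yes

Plurality first-place counts: Option 5 4, Option 2 1, Option 6 2, Option 3 0 → Option 5.
Borda totals: Option 5 16, Option 2 9, Option 6 8, Option 3 9 → Option 5.
The two rules agree on Option 5.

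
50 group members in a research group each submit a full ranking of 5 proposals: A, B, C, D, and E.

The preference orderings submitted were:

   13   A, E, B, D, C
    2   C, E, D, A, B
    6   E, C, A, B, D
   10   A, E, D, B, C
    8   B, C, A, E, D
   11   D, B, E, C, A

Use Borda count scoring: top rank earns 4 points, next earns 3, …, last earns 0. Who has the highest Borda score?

Borda scores:
  A: 13·4 + 2·1 + 6·2 + 10·4 + 8·2 + 11·0 = 122
  B: 13·2 + 2·0 + 6·1 + 10·1 + 8·4 + 11·3 = 107
  C: 13·0 + 2·4 + 6·3 + 10·0 + 8·3 + 11·1 = 61
  D: 13·1 + 2·2 + 6·0 + 10·2 + 8·0 + 11·4 = 81
  E: 13·3 + 2·3 + 6·4 + 10·3 + 8·1 + 11·2 = 129
E has the highest total.

E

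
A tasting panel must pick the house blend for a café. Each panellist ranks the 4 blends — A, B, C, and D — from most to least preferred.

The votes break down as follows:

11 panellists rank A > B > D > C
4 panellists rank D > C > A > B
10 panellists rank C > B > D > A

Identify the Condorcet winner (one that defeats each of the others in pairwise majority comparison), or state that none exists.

None — there is no Condorcet winner

Head-to-head results (25 voters total):
A vs B: A wins 15–10.
A vs C: C wins 14–11.
A vs D: D wins 14–11.
B vs C: C wins 14–11.
B vs D: B wins 21–4.
C vs D: D wins 15–10.
No candidate beats all others: A beats B beats D beats A, a majority cycle.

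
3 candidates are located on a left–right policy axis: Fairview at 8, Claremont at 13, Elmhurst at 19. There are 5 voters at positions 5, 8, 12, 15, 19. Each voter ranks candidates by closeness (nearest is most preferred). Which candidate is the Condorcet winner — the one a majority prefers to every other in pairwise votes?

Claremont

With single-peaked preferences on a line, the Condorcet winner is the candidate closest to the median voter.
The median voter (position 12) is closest to Claremont at 13.
Check: Claremont vs Fairview — voters closer to Claremont: 3 of 5.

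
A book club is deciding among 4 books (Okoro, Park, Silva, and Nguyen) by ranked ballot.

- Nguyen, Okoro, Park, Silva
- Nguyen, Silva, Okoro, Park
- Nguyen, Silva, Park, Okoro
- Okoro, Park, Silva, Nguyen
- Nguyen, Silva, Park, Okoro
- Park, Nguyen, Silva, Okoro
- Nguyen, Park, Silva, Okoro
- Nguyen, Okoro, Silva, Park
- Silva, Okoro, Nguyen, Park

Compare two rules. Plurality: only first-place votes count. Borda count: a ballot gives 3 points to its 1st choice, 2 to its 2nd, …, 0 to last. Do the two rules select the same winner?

Yes

Plurality first-place counts: Okoro 1, Park 1, Silva 1, Nguyen 6 → Nguyen.
Borda totals: Okoro 10, Park 10, Silva 13, Nguyen 21 → Nguyen.
The two rules agree on Nguyen.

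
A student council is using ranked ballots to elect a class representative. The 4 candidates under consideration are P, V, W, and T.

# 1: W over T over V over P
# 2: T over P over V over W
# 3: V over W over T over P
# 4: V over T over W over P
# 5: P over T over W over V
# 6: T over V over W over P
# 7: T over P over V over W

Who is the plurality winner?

First-place vote totals:
  P: 1
  V: 2
  W: 1
  T: 3
T has the most first-place votes.

T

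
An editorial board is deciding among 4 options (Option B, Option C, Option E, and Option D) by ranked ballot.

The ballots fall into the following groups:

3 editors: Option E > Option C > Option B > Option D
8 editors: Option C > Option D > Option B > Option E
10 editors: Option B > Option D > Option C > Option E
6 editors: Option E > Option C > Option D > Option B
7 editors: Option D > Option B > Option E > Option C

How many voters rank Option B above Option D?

13

Ballots ranking Option B above Option D: 3+10 = 13.
Ballots ranking Option D above Option B: 8+6+7 = 21.
So 13 of 34 voters prefer Option B to Option D.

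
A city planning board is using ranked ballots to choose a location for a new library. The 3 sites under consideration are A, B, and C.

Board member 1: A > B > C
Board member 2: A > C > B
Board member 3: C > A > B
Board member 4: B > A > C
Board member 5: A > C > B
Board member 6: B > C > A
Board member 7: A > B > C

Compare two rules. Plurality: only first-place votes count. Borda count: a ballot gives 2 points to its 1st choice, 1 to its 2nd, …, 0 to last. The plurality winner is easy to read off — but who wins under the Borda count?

Plurality first-place counts: A 4, B 2, C 1 → A.
Borda totals: A 10, B 6, C 5 → A.

A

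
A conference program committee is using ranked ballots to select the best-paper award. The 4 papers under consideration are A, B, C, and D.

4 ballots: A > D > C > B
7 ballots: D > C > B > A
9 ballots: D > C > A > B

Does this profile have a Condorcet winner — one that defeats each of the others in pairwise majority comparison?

Head-to-head results (20 voters total):
A vs B: A wins 13–7.
A vs C: C wins 16–4.
A vs D: D wins 16–4.
B vs C: C wins 20–0.
B vs D: D wins 20–0.
C vs D: D wins 20–0.
D beats each rival — A (16–4), B (20–0), C (20–0) — so D is the Condorcet winner.

Yes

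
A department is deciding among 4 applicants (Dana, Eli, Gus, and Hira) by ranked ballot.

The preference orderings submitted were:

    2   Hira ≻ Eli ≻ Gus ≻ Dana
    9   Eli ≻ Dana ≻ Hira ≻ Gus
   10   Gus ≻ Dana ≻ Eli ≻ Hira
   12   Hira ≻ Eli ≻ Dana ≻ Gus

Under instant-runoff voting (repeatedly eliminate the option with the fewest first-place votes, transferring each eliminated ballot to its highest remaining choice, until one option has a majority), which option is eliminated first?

Dana

Round 1: Hira 14, Gus 10, Eli 9, Dana 0. Dana has the fewest and is eliminated.
Round 2: Hira 14, Gus 10, Eli 9. Eli has the fewest and is eliminated.
Round 3: Hira 23, Gus 10. Hira has a majority.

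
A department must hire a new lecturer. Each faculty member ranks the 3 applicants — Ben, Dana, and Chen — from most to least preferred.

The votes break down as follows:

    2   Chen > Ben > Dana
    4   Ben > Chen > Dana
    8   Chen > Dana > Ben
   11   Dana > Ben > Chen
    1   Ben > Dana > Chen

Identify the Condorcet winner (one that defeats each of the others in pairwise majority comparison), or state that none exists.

Head-to-head results (26 voters total):
Ben vs Dana: Dana wins 19–7.
Ben vs Chen: Ben wins 16–10.
Dana vs Chen: Chen wins 14–12.
No candidate beats all others: Ben beats Chen beats Dana beats Ben, a majority cycle.

None — there is no Condorcet winner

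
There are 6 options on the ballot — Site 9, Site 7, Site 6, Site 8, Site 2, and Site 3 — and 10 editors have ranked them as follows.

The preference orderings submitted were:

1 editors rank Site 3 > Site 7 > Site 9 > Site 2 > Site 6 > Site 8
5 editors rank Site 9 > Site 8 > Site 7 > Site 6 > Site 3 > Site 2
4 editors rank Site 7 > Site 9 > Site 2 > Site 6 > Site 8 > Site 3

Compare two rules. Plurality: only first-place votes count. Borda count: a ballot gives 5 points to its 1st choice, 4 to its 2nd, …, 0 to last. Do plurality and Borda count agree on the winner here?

Plurality first-place counts: Site 9 5, Site 7 4, Site 6 0, Site 8 0, Site 2 0, Site 3 1 → Site 9.
Borda totals: Site 9 44, Site 7 39, Site 6 19, Site 8 24, Site 2 14, Site 3 10 → Site 9.
The two rules agree on Site 9.

Yes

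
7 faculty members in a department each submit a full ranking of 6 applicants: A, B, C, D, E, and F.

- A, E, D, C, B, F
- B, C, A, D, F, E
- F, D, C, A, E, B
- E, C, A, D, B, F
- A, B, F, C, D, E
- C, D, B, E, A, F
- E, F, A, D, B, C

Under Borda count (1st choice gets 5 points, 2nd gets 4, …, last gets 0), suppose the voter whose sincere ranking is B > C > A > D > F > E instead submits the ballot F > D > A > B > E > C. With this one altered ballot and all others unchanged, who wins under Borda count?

Borda totals with the altered ballot: A 22, B 12, C 16, D 20, E 18, F 17.
The winner is unchanged: still A.

A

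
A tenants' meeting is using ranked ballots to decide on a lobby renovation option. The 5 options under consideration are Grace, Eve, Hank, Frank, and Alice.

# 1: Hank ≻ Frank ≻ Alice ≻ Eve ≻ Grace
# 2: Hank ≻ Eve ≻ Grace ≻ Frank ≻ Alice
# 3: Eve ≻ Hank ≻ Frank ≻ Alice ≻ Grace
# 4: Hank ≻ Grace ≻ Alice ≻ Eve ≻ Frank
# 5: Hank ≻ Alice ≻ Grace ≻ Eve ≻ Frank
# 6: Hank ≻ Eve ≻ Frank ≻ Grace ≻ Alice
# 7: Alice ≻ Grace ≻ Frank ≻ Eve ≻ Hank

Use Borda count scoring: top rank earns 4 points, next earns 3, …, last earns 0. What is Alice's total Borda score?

12

Borda scores:
  Grace: 0 + 2 + 0 + 3 + 2 + 1 + 3 = 11
  Eve: 1 + 3 + 4 + 1 + 1 + 3 + 1 = 14
  Hank: 4 + 4 + 3 + 4 + 4 + 4 + 0 = 23
  Frank: 3 + 1 + 2 + 0 + 0 + 2 + 2 = 10
  Alice: 2 + 0 + 1 + 2 + 3 + 0 + 4 = 12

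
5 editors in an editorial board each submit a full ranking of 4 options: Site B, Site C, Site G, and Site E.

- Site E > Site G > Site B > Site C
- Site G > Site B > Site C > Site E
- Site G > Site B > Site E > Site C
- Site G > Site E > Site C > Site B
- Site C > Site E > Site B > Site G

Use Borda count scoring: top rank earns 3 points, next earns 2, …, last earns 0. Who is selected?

Site G

Borda scores:
  Site B: 1 + 2 + 2 + 0 + 1 = 6
  Site C: 0 + 1 + 0 + 1 + 3 = 5
  Site G: 2 + 3 + 3 + 3 + 0 = 11
  Site E: 3 + 0 + 1 + 2 + 2 = 8
Site G has the highest total.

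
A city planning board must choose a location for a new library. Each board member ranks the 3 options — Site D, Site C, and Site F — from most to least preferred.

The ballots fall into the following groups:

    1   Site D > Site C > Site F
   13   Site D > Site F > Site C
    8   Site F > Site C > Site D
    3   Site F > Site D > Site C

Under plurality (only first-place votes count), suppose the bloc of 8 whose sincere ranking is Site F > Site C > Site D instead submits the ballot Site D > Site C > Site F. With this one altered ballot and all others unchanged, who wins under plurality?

First-place totals with the altered ballot: Site D 22, Site C 0, Site F 3.
The winner is unchanged: still Site D.

Site D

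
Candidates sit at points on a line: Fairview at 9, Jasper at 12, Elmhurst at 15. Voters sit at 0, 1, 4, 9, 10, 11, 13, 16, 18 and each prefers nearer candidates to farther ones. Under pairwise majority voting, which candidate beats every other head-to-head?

With single-peaked preferences on a line, the Condorcet winner is the candidate closest to the median voter.
The median voter (position 10) is closest to Fairview at 9.
Check: Fairview vs Jasper — voters closer to Fairview: 5 of 9.

Fairview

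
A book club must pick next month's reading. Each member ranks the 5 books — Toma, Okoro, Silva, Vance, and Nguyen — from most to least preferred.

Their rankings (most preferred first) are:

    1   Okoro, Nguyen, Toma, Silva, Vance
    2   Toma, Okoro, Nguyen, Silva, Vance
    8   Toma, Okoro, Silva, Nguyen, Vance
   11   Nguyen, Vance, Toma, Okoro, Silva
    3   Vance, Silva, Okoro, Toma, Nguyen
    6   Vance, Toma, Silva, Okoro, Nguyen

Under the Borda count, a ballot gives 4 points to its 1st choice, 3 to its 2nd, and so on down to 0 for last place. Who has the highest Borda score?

Borda scores:
  Toma: 2 + 2·4 + 8·4 + 11·2 + 3·1 + 6·3 = 85
  Okoro: 4 + 2·3 + 8·3 + 11·1 + 3·2 + 6·1 = 57
  Silva: 1 + 2·1 + 8·2 + 11·0 + 3·3 + 6·2 = 40
  Vance: 0 + 2·0 + 8·0 + 11·3 + 3·4 + 6·4 = 69
  Nguyen: 3 + 2·2 + 8·1 + 11·4 + 3·0 + 6·0 = 59
Toma has the highest total.

Toma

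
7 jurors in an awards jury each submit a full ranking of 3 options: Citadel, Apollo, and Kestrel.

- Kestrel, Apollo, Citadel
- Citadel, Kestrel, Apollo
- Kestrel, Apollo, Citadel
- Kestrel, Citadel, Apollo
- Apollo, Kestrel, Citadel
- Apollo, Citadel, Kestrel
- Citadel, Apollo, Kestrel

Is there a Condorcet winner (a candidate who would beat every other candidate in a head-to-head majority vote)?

Yes

Head-to-head results (7 voters total):
Citadel vs Apollo: Apollo wins 4–3.
Citadel vs Kestrel: Kestrel wins 4–3.
Apollo vs Kestrel: Kestrel wins 4–3.
Kestrel beats each rival — Citadel (4–3), Apollo (4–3) — so Kestrel is the Condorcet winner.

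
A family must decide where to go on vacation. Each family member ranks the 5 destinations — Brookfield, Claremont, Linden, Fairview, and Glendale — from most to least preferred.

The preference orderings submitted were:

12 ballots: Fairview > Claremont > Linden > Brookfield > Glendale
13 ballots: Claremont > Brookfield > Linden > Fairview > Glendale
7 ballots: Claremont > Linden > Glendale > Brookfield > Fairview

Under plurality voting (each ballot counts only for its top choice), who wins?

First-place vote totals:
  Brookfield: 0
  Claremont: 20
  Linden: 0
  Fairview: 12
  Glendale: 0
Claremont has the most first-place votes.

Claremont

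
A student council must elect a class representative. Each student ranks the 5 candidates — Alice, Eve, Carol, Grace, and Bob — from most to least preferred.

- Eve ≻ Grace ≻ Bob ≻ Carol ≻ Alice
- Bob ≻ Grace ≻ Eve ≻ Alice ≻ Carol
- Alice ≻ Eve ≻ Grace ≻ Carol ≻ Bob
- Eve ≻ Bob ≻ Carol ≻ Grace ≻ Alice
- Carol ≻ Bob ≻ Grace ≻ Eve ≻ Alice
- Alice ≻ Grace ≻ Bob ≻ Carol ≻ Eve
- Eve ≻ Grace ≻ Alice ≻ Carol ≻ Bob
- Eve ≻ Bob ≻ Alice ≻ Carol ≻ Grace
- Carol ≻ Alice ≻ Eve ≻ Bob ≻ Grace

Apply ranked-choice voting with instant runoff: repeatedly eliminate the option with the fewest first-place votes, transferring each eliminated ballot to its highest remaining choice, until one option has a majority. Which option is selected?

Eve

Round 1: Eve 4, Alice 2, Carol 2, Bob 1, Grace 0. Grace has the fewest and is eliminated.
Round 2: Eve 4, Alice 2, Carol 2, Bob 1. Bob has the fewest and is eliminated.
Round 3: Eve 5, Alice 2, Carol 2. Eve has a majority.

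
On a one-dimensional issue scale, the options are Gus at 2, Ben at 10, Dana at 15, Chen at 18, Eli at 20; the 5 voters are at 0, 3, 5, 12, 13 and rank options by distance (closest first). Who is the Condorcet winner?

Gus

With single-peaked preferences on a line, the Condorcet winner is the candidate closest to the median voter.
The median voter (position 5) is closest to Gus at 2.
Check: Gus vs Ben — voters closer to Gus: 3 of 5.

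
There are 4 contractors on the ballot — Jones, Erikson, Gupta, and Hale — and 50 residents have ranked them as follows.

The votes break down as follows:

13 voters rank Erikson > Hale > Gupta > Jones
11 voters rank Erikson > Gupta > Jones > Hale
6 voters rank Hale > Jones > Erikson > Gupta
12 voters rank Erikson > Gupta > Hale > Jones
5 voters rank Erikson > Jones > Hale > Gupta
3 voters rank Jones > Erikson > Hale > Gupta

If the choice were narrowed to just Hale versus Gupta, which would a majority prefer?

Hale

Ballots ranking Hale above Gupta: 13+6+5+3 = 27.
Ballots ranking Gupta above Hale: 11+12 = 23.
Hale wins the head-to-head, 27–23.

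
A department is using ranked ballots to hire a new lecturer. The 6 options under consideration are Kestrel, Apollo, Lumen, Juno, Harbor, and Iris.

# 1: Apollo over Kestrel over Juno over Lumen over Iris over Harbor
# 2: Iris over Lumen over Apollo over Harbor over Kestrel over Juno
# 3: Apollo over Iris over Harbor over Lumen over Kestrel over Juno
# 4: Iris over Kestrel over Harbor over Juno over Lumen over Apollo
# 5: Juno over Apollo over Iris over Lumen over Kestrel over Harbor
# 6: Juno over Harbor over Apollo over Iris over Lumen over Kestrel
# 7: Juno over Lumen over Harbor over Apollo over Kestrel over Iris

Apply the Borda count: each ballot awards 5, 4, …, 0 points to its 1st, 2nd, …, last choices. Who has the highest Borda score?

Borda scores:
  Kestrel: 4 + 1 + 1 + 4 + 1 + 0 + 1 = 12
  Apollo: 5 + 3 + 5 + 0 + 4 + 3 + 2 = 22
  Lumen: 2 + 4 + 2 + 1 + 2 + 1 + 4 = 16
  Juno: 3 + 0 + 0 + 2 + 5 + 5 + 5 = 20
  Harbor: 0 + 2 + 3 + 3 + 0 + 4 + 3 = 15
  Iris: 1 + 5 + 4 + 5 + 3 + 2 + 0 = 20
Apollo has the highest total.

Apollo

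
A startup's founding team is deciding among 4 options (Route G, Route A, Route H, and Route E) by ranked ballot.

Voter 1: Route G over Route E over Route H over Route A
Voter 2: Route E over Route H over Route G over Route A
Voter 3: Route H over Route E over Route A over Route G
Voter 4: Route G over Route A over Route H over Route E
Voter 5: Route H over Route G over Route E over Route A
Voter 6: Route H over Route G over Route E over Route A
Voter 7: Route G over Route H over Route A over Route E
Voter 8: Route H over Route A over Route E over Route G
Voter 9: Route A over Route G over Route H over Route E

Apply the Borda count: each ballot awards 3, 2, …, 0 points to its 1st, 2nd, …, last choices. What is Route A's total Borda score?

9

Borda scores:
  Route G: 3 + 1 + 0 + 3 + 2 + 2 + 3 + 0 + 2 = 16
  Route A: 0 + 0 + 1 + 2 + 0 + 0 + 1 + 2 + 3 = 9
  Route H: 1 + 2 + 3 + 1 + 3 + 3 + 2 + 3 + 1 = 19
  Route E: 2 + 3 + 2 + 0 + 1 + 1 + 0 + 1 + 0 = 10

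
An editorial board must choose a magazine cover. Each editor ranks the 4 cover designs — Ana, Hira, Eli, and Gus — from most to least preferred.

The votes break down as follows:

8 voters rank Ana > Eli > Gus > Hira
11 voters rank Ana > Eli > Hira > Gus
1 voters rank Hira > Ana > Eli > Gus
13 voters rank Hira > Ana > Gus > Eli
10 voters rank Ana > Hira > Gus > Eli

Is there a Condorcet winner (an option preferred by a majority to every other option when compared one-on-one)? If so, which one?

Head-to-head results (43 voters total):
Ana vs Hira: Ana wins 29–14.
Ana vs Eli: Ana wins 43–0.
Ana vs Gus: Ana wins 43–0.
Hira vs Eli: Hira wins 24–19.
Hira vs Gus: Hira wins 35–8.
Eli vs Gus: Gus wins 23–20.
Ana beats each rival — Hira (29–14), Eli (43–0), Gus (43–0) — so Ana is the Condorcet winner.

Ana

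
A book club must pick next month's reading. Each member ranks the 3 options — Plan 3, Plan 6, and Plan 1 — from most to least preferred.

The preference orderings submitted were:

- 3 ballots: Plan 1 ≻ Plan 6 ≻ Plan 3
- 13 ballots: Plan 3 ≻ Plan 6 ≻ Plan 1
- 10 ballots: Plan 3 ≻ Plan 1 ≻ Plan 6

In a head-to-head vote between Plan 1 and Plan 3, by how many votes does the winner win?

20

Ballots ranking Plan 1 above Plan 3: 3.
Ballots ranking Plan 3 above Plan 1: 13+10 = 23.
Plan 3 wins 23–3, a margin of 20.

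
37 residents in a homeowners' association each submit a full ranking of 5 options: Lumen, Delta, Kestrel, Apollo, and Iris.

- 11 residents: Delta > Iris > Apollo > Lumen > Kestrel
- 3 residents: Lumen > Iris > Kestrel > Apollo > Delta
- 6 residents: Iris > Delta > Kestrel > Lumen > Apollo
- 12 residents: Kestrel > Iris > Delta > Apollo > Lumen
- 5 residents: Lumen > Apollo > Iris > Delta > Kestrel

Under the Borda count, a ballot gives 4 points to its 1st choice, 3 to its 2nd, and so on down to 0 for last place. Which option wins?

Iris

Borda scores:
  Lumen: 11·1 + 3·4 + 6·1 + 12·0 + 5·4 = 49
  Delta: 11·4 + 3·0 + 6·3 + 12·2 + 5·1 = 91
  Kestrel: 11·0 + 3·2 + 6·2 + 12·4 + 5·0 = 66
  Apollo: 11·2 + 3·1 + 6·0 + 12·1 + 5·3 = 52
  Iris: 11·3 + 3·3 + 6·4 + 12·3 + 5·2 = 112
Iris has the highest total.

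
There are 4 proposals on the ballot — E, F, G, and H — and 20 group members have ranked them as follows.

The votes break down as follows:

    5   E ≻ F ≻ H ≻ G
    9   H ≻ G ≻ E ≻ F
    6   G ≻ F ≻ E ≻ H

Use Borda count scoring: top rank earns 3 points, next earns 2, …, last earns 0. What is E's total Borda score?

Borda scores:
  E: 5·3 + 9·1 + 6·1 = 30
  F: 5·2 + 9·0 + 6·2 = 22
  G: 5·0 + 9·2 + 6·3 = 36
  H: 5·1 + 9·3 + 6·0 = 32

30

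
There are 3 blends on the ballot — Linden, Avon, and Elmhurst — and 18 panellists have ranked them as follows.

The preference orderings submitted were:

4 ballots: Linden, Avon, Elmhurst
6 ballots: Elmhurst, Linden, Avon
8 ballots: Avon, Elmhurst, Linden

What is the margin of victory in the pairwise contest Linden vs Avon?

Ballots ranking Linden above Avon: 4+6 = 10.
Ballots ranking Avon above Linden: 8.
Linden wins 10–8, a margin of 2.

2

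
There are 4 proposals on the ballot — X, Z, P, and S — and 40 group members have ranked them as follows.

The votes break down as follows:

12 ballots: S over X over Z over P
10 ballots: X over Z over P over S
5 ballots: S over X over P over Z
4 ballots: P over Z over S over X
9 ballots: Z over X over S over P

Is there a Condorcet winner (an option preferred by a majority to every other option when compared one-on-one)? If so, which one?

Head-to-head results (40 voters total):
X vs Z: X wins 27–13.
X vs P: X wins 36–4.
X vs S: S wins 21–19.
Z vs P: Z wins 31–9.
Z vs S: Z wins 23–17.
P vs S: S wins 26–14.
No candidate beats all others: X beats Z beats S beats X, a majority cycle.

None — there is no Condorcet winner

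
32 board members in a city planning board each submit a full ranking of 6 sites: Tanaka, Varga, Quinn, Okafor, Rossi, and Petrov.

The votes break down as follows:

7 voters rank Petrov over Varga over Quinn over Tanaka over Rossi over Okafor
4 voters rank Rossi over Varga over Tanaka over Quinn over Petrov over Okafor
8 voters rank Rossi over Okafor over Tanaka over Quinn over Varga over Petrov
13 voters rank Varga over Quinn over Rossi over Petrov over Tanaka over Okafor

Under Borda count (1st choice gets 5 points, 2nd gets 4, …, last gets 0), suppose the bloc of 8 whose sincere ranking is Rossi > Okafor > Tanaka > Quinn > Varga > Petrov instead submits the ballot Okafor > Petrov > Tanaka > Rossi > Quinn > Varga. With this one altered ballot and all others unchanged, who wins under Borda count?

Varga

Borda totals with the altered ballot: Tanaka 63, Varga 109, Quinn 89, Okafor 40, Rossi 82, Petrov 97.
The winner is unchanged: still Varga.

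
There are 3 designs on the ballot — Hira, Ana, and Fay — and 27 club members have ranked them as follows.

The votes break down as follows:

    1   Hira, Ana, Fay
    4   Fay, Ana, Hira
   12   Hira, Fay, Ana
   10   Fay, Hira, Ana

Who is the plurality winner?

First-place vote totals:
  Hira: 13
  Ana: 0
  Fay: 14
Fay has the most first-place votes.

Fay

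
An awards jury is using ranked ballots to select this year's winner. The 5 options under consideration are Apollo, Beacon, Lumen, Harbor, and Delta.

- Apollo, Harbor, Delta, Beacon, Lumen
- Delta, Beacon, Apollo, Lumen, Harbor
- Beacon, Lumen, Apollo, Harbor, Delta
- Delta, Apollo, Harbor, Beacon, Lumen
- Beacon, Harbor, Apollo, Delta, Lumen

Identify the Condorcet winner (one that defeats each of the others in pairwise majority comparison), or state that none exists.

There is no Condorcet winner

Head-to-head results (5 voters total):
Apollo vs Beacon: Beacon wins 3–2.
Apollo vs Lumen: Apollo wins 4–1.
Apollo vs Harbor: Apollo wins 4–1.
Apollo vs Delta: Apollo wins 3–2.
Beacon vs Lumen: Beacon wins 5–0.
Beacon vs Harbor: Beacon wins 3–2.
Beacon vs Delta: Delta wins 3–2.
Lumen vs Harbor: Harbor wins 3–2.
Lumen vs Delta: Delta wins 4–1.
Harbor vs Delta: Harbor wins 3–2.
No candidate beats all others: Apollo beats Delta beats Beacon beats Apollo, a majority cycle.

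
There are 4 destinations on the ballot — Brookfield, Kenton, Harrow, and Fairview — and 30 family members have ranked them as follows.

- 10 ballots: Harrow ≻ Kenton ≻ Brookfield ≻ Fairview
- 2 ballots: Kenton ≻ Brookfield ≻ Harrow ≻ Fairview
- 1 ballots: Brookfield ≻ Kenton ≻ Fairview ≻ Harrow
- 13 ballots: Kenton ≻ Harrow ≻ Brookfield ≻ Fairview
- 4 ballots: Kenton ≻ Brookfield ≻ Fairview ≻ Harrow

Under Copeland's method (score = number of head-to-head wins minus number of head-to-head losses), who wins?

Kenton

Pairwise results:
  Brookfield vs Kenton: Kenton wins 29–1.
  Brookfield vs Harrow: Harrow wins 23–7.
  Brookfield vs Fairview: Brookfield wins 30–0.
  Kenton vs Harrow: Kenton wins 20–10.
  Kenton vs Fairview: Kenton wins 30–0.
  Harrow vs Fairview: Harrow wins 25–5.
Copeland scores (wins − losses):
  Brookfield: 1 − 2 = -1
  Kenton: 3 − 0 = 3
  Harrow: 2 − 1 = 1
  Fairview: 0 − 3 = -3
Kenton has the best Copeland score.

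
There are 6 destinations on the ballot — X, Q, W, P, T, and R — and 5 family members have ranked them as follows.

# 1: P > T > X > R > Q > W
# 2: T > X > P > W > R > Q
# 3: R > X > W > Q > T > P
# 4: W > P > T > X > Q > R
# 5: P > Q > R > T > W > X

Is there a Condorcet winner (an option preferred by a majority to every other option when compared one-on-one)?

Head-to-head results (5 voters total):
X vs Q: X wins 4–1.
X vs W: X wins 3–2.
X vs P: P wins 3–2.
X vs T: T wins 4–1.
X vs R: X wins 3–2.
Q vs W: W wins 3–2.
Q vs P: P wins 4–1.
Q vs T: T wins 3–2.
Q vs R: R wins 3–2.
W vs P: P wins 3–2.
W vs T: T wins 3–2.
W vs R: R wins 3–2.
P vs T: P wins 3–2.
P vs R: P wins 4–1.
T vs R: T wins 3–2.
P beats each rival — X (3–2), Q (4–1), W (3–2), T (3–2), R (4–1) — so P is the Condorcet winner.

Yes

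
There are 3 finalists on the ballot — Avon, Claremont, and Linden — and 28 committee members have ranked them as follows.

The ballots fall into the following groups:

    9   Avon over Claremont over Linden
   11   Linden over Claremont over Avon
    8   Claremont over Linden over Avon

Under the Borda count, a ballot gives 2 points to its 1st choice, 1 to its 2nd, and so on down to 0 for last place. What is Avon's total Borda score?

18

Borda scores:
  Avon: 9·2 + 11·0 + 8·0 = 18
  Claremont: 9·1 + 11·1 + 8·2 = 36
  Linden: 9·0 + 11·2 + 8·1 = 30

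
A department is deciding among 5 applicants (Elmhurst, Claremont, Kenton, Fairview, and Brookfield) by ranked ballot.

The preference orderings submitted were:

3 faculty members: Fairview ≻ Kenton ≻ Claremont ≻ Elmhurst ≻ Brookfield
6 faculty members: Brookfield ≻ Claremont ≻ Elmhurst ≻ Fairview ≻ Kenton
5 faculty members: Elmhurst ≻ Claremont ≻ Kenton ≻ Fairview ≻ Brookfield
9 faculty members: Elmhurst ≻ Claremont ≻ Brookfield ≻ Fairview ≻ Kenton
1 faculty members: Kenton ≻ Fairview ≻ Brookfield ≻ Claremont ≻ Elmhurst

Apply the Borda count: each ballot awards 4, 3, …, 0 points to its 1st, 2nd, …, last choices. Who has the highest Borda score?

Elmhurst

Borda scores:
  Elmhurst: 3·1 + 6·2 + 5·4 + 9·4 + 0 = 71
  Claremont: 3·2 + 6·3 + 5·3 + 9·3 + 1 = 67
  Kenton: 3·3 + 6·0 + 5·2 + 9·0 + 4 = 23
  Fairview: 3·4 + 6·1 + 5·1 + 9·1 + 3 = 35
  Brookfield: 3·0 + 6·4 + 5·0 + 9·2 + 2 = 44
Elmhurst has the highest total.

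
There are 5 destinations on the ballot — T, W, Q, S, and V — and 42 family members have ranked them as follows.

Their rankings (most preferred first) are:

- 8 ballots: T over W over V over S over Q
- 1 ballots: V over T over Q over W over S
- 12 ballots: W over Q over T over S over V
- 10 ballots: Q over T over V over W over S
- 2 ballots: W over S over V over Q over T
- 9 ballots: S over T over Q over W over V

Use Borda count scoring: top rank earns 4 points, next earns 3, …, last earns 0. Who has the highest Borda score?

T

Borda scores:
  T: 8·4 + 3 + 12·2 + 10·3 + 2·0 + 9·3 = 116
  W: 8·3 + 1 + 12·4 + 10·1 + 2·4 + 9·1 = 100
  Q: 8·0 + 2 + 12·3 + 10·4 + 2·1 + 9·2 = 98
  S: 8·1 + 0 + 12·1 + 10·0 + 2·3 + 9·4 = 62
  V: 8·2 + 4 + 12·0 + 10·2 + 2·2 + 9·0 = 44
T has the highest total.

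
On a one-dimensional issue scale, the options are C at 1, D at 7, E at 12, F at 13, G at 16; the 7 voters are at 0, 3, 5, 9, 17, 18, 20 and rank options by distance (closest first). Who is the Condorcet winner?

D

With single-peaked preferences on a line, the Condorcet winner is the candidate closest to the median voter.
The median voter (position 9) is closest to D at 7.
Check: D vs C — voters closer to D: 5 of 7.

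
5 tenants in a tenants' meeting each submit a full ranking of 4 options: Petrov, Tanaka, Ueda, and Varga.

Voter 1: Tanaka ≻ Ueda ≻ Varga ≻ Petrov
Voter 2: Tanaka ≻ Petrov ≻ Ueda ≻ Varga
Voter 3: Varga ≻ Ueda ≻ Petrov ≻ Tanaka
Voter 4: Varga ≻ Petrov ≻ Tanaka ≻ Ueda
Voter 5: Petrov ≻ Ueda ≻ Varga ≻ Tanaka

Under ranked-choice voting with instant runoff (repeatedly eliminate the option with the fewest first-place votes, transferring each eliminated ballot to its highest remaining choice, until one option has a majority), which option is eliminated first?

Round 1: Tanaka 2, Varga 2, Petrov 1, Ueda 0. Ueda has the fewest and is eliminated.
Round 2: Tanaka 2, Varga 2, Petrov 1. Petrov has the fewest and is eliminated.
Round 3: Varga 3, Tanaka 2. Varga has a majority.

Ueda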